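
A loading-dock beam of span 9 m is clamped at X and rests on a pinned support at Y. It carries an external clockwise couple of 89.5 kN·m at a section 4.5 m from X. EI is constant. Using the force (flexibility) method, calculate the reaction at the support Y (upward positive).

Choose R_Y as the redundant. The primary structure is the cantilever fixed at X.
Free-end deflection of the primary structure under the applied loading (downward +):
  clockwise couple 89.5 at a = 4.5: M₀a(2L − a)/(2EI) = 2719/EI
Tip deflection under a unit load at Y: L³/(3EI) = 243/EI.
The prop prevents deflection at Y: R_Y = δ_0/δ_{YY} = 2719/243 = 11.19 kN.

R_Y = 11.19 kN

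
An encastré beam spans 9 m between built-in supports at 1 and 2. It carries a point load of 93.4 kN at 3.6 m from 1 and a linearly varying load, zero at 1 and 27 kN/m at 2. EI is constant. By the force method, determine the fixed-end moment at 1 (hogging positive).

Release both end moments; the primary structure is a simply-supported span 12 with redundants M_1 and M_2.
End rotations of the released simple span under the applied load (×1/EI):
  at 1: point load 93.4 at a = 3.6: Pab(L + b)/(6LEI) = 484.2/EI
  at 2: point load 93.4 at a = 3.6: Pab(L + a)/(6LEI) = 423.7/EI
  at 1: triangular load, peak 27: 7w₀L³/(360EI) = 382.7/EI
  at 2: triangular load, peak 27: w₀L³/(45EI) = 437.4/EI
  θ_10 = 866.9/EI,  θ_20 = 861.1/EI
Flexibility coefficients: a unit moment at one end gives L/(3EI) there and L/(6EI) at the far end, so f₁₁ = f₂₂ = 3/EI and f₁₂ = f₂₁ = 1.5/EI.
Compatibility — zero rotation at each built-in end:
  3 M_1 + 1.5 M_2 = 866.9
  1.5 M_1 + 3 M_2 = 861.1
Solving the pair gives M_1 = 193.9 kN·m and M_2 = 190 kN·m (hogging).

M_1 = 193.9 kN·m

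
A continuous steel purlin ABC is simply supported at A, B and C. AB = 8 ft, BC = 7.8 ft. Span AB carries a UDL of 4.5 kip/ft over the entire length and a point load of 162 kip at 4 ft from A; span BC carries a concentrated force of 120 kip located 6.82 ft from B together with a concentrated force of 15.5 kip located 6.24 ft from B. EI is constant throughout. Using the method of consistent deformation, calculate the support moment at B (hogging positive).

Insert a hinge at B; M_B is the redundant, and each span becomes simply supported.
End slopes at the hinge B, treating each span as simply supported:
  span AB: UDL 4.5: wL³/(24EI) = 96/EI
  span AB: point load 162 at a = 4: Pab(L + a)/(6LEI) = 648/EI
  span BC: point load 120 at a = 6.82: Pab(L + b)/(6LEI) = 150.5/EI
  span BC: point load 15.5 at a = 6.24: Pab(L + b)/(6LEI) = 30.18/EI
  relative rotation θ_0 = (744 + 180.6)/EI = 924.6/EI
A unit hogging moment at B produces rotation L₁/(3EI) + L₂/(3EI) = 5.267/EI.
Compatibility: M_B·(L₁+L₂)/(3EI) = θ_0, giving M_B = 175.6 kip·ft (hogging).

M_B = 175.6 kip·ft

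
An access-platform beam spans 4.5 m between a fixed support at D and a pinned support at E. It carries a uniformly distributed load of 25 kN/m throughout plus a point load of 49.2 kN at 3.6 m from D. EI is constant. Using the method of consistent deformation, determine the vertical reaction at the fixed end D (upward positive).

R_D = 84.88 kN

Choose R_E as the redundant. The primary structure is the cantilever fixed at D.
Deflection at E on the released cantilever, summing each load's contribution:
  UDL 25: wL⁴/(8EI) = 1281/EI
  point load 49.2 at a = 3.6: Pa²(3L − a)/(6EI) = 1052/EI
  δ_0 = 2334/EI
Tip deflection under a unit load at E: L³/(3EI) = 30.38/EI.
Compatibility at E: δ_0 − R_E·δ_{EE} = 0, so R_E = 2334/30.38 = 76.82 kN.
Vertical equilibrium: R_D = ΣP − R_E = 161.7 − 76.82 = 84.88 kN.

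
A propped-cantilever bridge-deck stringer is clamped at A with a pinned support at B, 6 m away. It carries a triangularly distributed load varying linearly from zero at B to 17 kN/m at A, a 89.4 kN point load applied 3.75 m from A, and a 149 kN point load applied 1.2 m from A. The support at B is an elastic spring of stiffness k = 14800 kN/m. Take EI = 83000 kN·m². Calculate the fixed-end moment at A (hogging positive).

M_A = 282 kN·m

Release the roller at B. Primary structure: cantilever fixed at A.
Downward deflection at the released point B due to the loads:
  triangular load, peak 17 at the fixed end: w₀L⁴/(30EI) = 734.4/EI
  point load 89.4 at a = 3.75: Pa²(3L − a)/(6EI) = 2986/EI
  point load 149 at a = 1.2: Pa²(3L − a)/(6EI) = 600.8/EI
  δ_0 = 4321/EI
Tip deflection under a unit load at B: L³/(3EI) = 72/EI.
With EI = 83000 kN·m²: δ_0 = 0.05206 m and δ_{BB} = 0.000867 m/kN.
Compatibility — the spring shortens by R_B/k under the reaction it provides: δ_0 − R_B·δ_{BB} = R_B/k. With 1/k = 0.000068 m/kN, R_B = δ_0 / (δ_{BB} + 1/k) = 0.05206 / (0.000867 + 0.000068) = 55.68 kN.
Moment equilibrium about A: M_A = Σ(load moments about A) − R_B·L = 616 − 55.68×6 = 282 kN·m.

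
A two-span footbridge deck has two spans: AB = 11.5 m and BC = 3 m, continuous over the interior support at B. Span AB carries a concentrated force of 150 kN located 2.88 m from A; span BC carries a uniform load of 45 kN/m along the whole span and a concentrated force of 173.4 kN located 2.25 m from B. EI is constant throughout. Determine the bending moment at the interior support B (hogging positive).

M_B = 183.7 kN·m

Insert a hinge at B; M_B is the redundant, and each span becomes simply supported.
Rotations at B on the released spans (each span's end-slope, ×1/EI):
  span AB: point load 150 at a = 2.88: Pab(L + a)/(6LEI) = 776.1/EI
  span BC: UDL 45: wL³/(24EI) = 50.62/EI
  span BC: point load 173.4 at a = 2.25: Pab(L + b)/(6LEI) = 60.96/EI
  relative rotation θ_0 = (776.1 + 111.6)/EI = 887.7/EI
A unit hogging moment at B produces rotation L₁/(3EI) + L₂/(3EI) = 4.833/EI.
Compatibility: M_B·(L₁+L₂)/(3EI) = θ_0, giving M_B = 183.7 kN·m (hogging).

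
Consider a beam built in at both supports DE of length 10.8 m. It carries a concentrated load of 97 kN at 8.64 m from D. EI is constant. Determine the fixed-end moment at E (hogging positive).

M_E = 134.1 kN·m

Release both end moments; the primary structure is a simply-supported span DE with redundants M_D and M_E.
On the primary (simply-supported) span, the end slopes from the loading are:
  at D: point load 97 at a = 8.64: Pab(L + b)/(6LEI) = 362.1/EI
  at E: point load 97 at a = 8.64: Pab(L + a)/(6LEI) = 543.1/EI
  θ_D0 = 362.1/EI,  θ_E0 = 543.1/EI
Flexibility coefficients: a unit moment at one end gives L/(3EI) there and L/(6EI) at the far end, so f₁₁ = f₂₂ = 3.6/EI and f₁₂ = f₂₁ = 1.8/EI.
Compatibility — zero rotation at each built-in end:
  3.6 M_D + 1.8 M_E = 362.1
  1.8 M_D + 3.6 M_E = 543.1
Solving the pair gives M_D = 33.52 kN·m and M_E = 134.1 kN·m (hogging).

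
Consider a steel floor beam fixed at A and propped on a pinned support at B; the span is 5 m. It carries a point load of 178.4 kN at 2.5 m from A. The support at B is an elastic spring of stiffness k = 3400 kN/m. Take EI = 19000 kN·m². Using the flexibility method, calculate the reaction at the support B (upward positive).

R_B = 49.16 kN

Release the roller at B. Primary structure: cantilever fixed at A.
Downward deflection at the released point B due to the loads:
  point load 178.4 at a = 2.5: Pa²(3L − a)/(6EI) = 2323/EI
Flexibility coefficient — unit upward force at B: δ_{BB} = L³/(3EI) = 41.67/EI.
With EI = 19000 kN·m²: δ_0 = 0.12226 m and δ_{BB} = 0.002193 m/kN.
Compatibility — the spring shortens by R_B/k under the reaction it provides: δ_0 − R_B·δ_{BB} = R_B/k. With 1/k = 0.000294 m/kN, R_B = δ_0 / (δ_{BB} + 1/k) = 0.12226 / (0.002193 + 0.000294) = 49.16 kN.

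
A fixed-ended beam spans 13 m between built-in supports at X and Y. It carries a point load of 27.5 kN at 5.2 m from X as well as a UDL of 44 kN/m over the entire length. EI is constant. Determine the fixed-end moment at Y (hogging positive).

Release both end moments; the primary structure is a simply-supported span XY with redundants M_X and M_Y.
End rotations of the released simple span under the applied load (×1/EI):
  at X: point load 27.5 at a = 5.2: Pab(L + b)/(6LEI) = 297.4/EI
  at Y: point load 27.5 at a = 5.2: Pab(L + a)/(6LEI) = 260.3/EI
  at X: UDL 44: wL³/(24EI) = 4028/EI
  at Y: UDL 44: wL³/(24EI) = 4028/EI
  θ_X0 = 4325/EI,  θ_Y0 = 4288/EI
Flexibility coefficients: a unit moment at one end gives L/(3EI) there and L/(6EI) at the far end, so f₁₁ = f₂₂ = 4.333/EI and f₁₂ = f₂₁ = 2.167/EI.
Compatibility — zero rotation at each built-in end:
  4.333 M_X + 2.167 M_Y = 4325
  2.167 M_X + 4.333 M_Y = 4288
Solving the pair gives M_X = 671.1 kN·m and M_Y = 654 kN·m (hogging).

M_Y = 654 kN·m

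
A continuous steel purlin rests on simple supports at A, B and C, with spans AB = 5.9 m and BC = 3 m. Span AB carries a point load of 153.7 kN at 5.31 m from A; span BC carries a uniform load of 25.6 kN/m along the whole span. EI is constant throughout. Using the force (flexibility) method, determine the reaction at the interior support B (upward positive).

R_B = 207.5 kN

Release continuity at B by inserting a hinge; the redundant is the internal moment M_B. The primary structure is two simply-supported spans AB and BC.
End slopes at the hinge B, treating each span as simply supported:
  span AB: point load 153.7 at a = 5.31: Pab(L + a)/(6LEI) = 152.5/EI
  span BC: UDL 25.6: wL³/(24EI) = 28.8/EI
  relative rotation θ_0 = (152.5 + 28.8)/EI = 181.3/EI
A unit hogging moment at B produces rotation L₁/(3EI) + L₂/(3EI) = 2.967/EI.
Slope continuity at B: θ_0 = M_B·2.967/EI, so M_B = 181.3/2.967 = 61.11 kN·m (hogging).
Span AB, ΣM about A with M_B applied at B: R_B^{AB}·5.9 = 816.1 + 61.11, so R_B^{AB} = 148.7 kN and R_A = 153.7 − 148.7 = 5.013 kN.
Span BC, ΣM about C: R_B^{BC}·3 = 115.2 + 61.11, so R_B^{BC} = 58.77 kN and R_C = 76.8 − 58.77 = 18.03 kN.
R_B = 148.7 + 58.77 = 207.5 kN.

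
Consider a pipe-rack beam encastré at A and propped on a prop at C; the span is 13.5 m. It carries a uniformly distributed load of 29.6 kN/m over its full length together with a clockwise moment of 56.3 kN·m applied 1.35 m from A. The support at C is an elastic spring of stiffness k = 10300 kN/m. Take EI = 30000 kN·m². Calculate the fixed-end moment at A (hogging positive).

M_A = 721.8 kN·m

Choose R_C as the redundant. The primary structure is the cantilever fixed at A.
Deflection at C on the released cantilever, summing each load's contribution:
  UDL 29.6: wL⁴/(8EI) = 122896/EI
  clockwise couple 56.3 at a = 1.35: M₀a(2L − a)/(2EI) = 974.8/EI
  δ_0 = 123870/EI
Tip deflection under a unit load at C: L³/(3EI) = 820.1/EI.
With EI = 30000 kN·m²: δ_0 = 4.129 m and δ_{CC} = 0.027338 m/kN.
Compatibility — the spring shortens by R_C/k under the reaction it provides: δ_0 − R_C·δ_{CC} = R_C/k. With 1/k = 0.000097 m/kN, R_C = δ_0 / (δ_{CC} + 1/k) = 4.129 / (0.027338 + 0.000097) = 150.5 kN.
Moment equilibrium about A: M_A = Σ(load moments about A) − R_C·L = 2754 − 150.5×13.5 = 721.8 kN·m.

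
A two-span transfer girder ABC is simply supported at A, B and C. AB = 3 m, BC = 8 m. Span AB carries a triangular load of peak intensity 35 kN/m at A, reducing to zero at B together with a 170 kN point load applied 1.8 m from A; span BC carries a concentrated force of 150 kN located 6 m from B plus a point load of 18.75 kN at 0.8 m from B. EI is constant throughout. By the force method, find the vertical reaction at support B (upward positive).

R_B = 239.6 kN

Take M_B as the redundant. Released structure: two simple spans AB and BC with a hinge at B.
Discontinuity in slope at B on the released structure — sum the simple-span end rotations:
  span AB: triangular load, peak 35: 7w₀L³/(360EI) = 18.38/EI
  span AB: point load 170 at a = 1.8: Pab(L + a)/(6LEI) = 97.92/EI
  span BC: point load 150 at a = 6: Pab(L + b)/(6LEI) = 375/EI
  span BC: point load 18.75 at a = 0.8: Pab(L + b)/(6LEI) = 34.2/EI
  relative rotation θ_0 = (116.3 + 409.2)/EI = 525.5/EI
A unit hogging moment at B produces rotation L₁/(3EI) + L₂/(3EI) = 3.667/EI.
Slope continuity at B: θ_0 = M_B·3.667/EI, so M_B = 525.5/3.667 = 143.3 kN·m (hogging).
Span AB, ΣM about A with M_B applied at B: R_B^{AB}·3 = 358.5 + 143.3, so R_B^{AB} = 167.3 kN and R_A = 222.5 − 167.3 = 55.23 kN.
Span BC, ΣM about C: R_B^{BC}·8 = 435 + 143.3, so R_B^{BC} = 72.29 kN and R_C = 168.8 − 72.29 = 96.46 kN.
R_B = 167.3 + 72.29 = 239.6 kN.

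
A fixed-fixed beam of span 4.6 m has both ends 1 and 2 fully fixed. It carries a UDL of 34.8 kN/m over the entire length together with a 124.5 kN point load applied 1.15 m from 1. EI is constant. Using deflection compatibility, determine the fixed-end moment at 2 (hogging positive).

M_2 = 88.21 kN·m

Take the two fixed-end moments M_1, M_2 as redundants; the released structure is the simple span 12.
Simple-span end rotations at 1 and 2 under the given loads:
  at 1: UDL 34.8: wL³/(24EI) = 141.1/EI
  at 2: UDL 34.8: wL³/(24EI) = 141.1/EI
  at 1: point load 124.5 at a = 1.15: Pab(L + b)/(6LEI) = 144.1/EI
  at 2: point load 124.5 at a = 1.15: Pab(L + a)/(6LEI) = 102.9/EI
  θ_10 = 285.2/EI,  θ_20 = 244/EI
Flexibility coefficients: a unit moment at one end gives L/(3EI) there and L/(6EI) at the far end, so f₁₁ = f₂₂ = 1.533/EI and f₁₂ = f₂₁ = 0.7667/EI.
Compatibility — zero rotation at each built-in end:
  1.533 M_1 + 0.7667 M_2 = 285.2
  0.7667 M_1 + 1.533 M_2 = 244
Solving the pair gives M_1 = 141.9 kN·m and M_2 = 88.21 kN·m (hogging).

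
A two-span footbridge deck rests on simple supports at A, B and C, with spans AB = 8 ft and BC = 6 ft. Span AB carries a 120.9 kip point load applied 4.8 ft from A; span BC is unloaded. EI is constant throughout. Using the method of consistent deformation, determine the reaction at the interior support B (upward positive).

Release continuity at B by inserting a hinge; the redundant is the internal moment M_B. The primary structure is two simply-supported spans AB and BC.
End slopes at the hinge B, treating each span as simply supported:
  span AB: point load 120.9 at a = 4.8: Pab(L + a)/(6LEI) = 495.2/EI
  relative rotation θ_0 = (495.2 + 0)/EI = 495.2/EI
A unit hogging moment at B produces rotation L₁/(3EI) + L₂/(3EI) = 4.667/EI.
Slope continuity at B: θ_0 = M_B·4.667/EI, so M_B = 495.2/4.667 = 106.1 kip·ft (hogging).
Span AB, ΣM about A with M_B applied at B: R_B^{AB}·8 = 580.3 + 106.1, so R_B^{AB} = 85.8 kip and R_A = 120.9 − 85.8 = 35.1 kip.
Span BC, ΣM about C: R_B^{BC}·6 = 0 + 106.1, so R_B^{BC} = 17.69 kip and R_C = 0 − 17.69 = -17.69 kip.
R_B = 85.8 + 17.69 = 103.5 kip.

R_B = 103.5 kip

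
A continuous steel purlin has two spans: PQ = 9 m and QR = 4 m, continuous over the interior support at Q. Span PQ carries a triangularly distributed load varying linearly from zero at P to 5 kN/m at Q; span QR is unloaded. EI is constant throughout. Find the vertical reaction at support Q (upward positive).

R_Q = 21.75 kN

Take M_Q as the redundant. Released structure: two simple spans PQ and QR with a hinge at Q.
Discontinuity in slope at Q on the released structure — sum the simple-span end rotations:
  span PQ: triangular load, peak 5: w₀L³/(45EI) = 81/EI
  relative rotation θ_0 = (81 + 0)/EI = 81/EI
A unit hogging moment at Q produces rotation L₁/(3EI) + L₂/(3EI) = 4.333/EI.
Slope continuity at Q: θ_0 = M_Q·4.333/EI, so M_Q = 81/4.333 = 18.69 kN·m (hogging).
Span PQ, ΣM about P with M_Q applied at Q: R_Q^{PQ}·9 = 135 + 18.69, so R_Q^{PQ} = 17.08 kN and R_P = 22.5 − 17.08 = 5.423 kN.
Span QR, ΣM about R: R_Q^{QR}·4 = 0 + 18.69, so R_Q^{QR} = 4.673 kN and R_R = 0 − 4.673 = -4.673 kN.
R_Q = 17.08 + 4.673 = 21.75 kN.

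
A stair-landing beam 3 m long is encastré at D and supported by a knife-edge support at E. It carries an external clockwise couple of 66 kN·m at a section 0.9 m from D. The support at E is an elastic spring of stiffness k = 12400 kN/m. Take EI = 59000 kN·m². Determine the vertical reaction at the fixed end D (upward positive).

R_D = -11.01 kN

Take the reaction at E as the redundant and release it; the primary structure is a cantilever fixed at D.
Downward deflection at the released point E due to the loads:
  clockwise couple 66 at a = 0.9: M₀a(2L − a)/(2EI) = 151.5/EI
Tip deflection under a unit load at E: L³/(3EI) = 9/EI.
With EI = 59000 kN·m²: δ_0 = 0.002567 m and δ_{EE} = 0.000153 m/kN.
Compatibility — the spring shortens by R_E/k under the reaction it provides: δ_0 − R_E·δ_{EE} = R_E/k. With 1/k = 0.000081 m/kN, R_E = δ_0 / (δ_{EE} + 1/k) = 0.002567 / (0.000153 + 0.000081) = 11.01 kN.
Vertical equilibrium: R_D = ΣP − R_E = 0 − 11.01 = -11.01 kN.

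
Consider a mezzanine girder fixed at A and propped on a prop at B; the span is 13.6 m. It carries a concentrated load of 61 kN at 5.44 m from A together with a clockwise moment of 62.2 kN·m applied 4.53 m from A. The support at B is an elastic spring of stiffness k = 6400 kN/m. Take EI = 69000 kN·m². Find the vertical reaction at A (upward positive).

R_A = 44.71 kN

Release the roller at B. Primary structure: cantilever fixed at A.
Primary-structure tip deflection at B by superposition:
  point load 61 at a = 5.44: Pa²(3L − a)/(6EI) = 10639/EI
  clockwise couple 62.2 at a = 4.53: M₀a(2L − a)/(2EI) = 3194/EI
  δ_0 = 13833/EI
Flexibility coefficient — unit upward force at B: δ_{BB} = L³/(3EI) = 838.5/EI.
With EI = 69000 kN·m²: δ_0 = 0.20047 m and δ_{BB} = 0.012152 m/kN.
Compatibility — the spring shortens by R_B/k under the reaction it provides: δ_0 − R_B·δ_{BB} = R_B/k. With 1/k = 0.000156 m/kN, R_B = δ_0 / (δ_{BB} + 1/k) = 0.20047 / (0.012152 + 0.000156) = 16.29 kN.
Vertical equilibrium: R_A = ΣP − R_B = 61 − 16.29 = 44.71 kN.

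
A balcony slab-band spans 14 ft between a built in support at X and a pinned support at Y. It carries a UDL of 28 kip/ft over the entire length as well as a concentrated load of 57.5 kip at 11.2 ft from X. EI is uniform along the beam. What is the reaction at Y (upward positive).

Remove the prop at Y; the released (primary) structure is a cantilever built in at X.
Deflection at Y on the released cantilever, summing each load's contribution:
  UDL 28: wL⁴/(8EI) = 134456/EI
  point load 57.5 at a = 11.2: Pa²(3L − a)/(6EI) = 37026/EI
  δ_0 = 171482/EI
Flexibility coefficient — unit upward force at Y: δ_{YY} = L³/(3EI) = 914.7/EI.
The prop prevents deflection at Y: R_Y = δ_0/δ_{YY} = 171482/914.7 = 187.5 kip.

R_Y = 187.5 kip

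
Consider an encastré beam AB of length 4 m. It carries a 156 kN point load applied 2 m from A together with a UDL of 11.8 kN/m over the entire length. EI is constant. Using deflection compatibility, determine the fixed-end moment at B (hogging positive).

Take the two fixed-end moments M_A, M_B as redundants; the released structure is the simple span AB.
End rotations of the released simple span under the applied load (×1/EI):
  at A: point load 156 at a = 2: Pab(L + b)/(6LEI) = 156/EI
  at B: point load 156 at a = 2: Pab(L + a)/(6LEI) = 156/EI
  at A: UDL 11.8: wL³/(24EI) = 31.47/EI
  at B: UDL 11.8: wL³/(24EI) = 31.47/EI
  θ_A0 = 187.5/EI,  θ_B0 = 187.5/EI
Flexibility coefficients: a unit moment at one end gives L/(3EI) there and L/(6EI) at the far end, so f₁₁ = f₂₂ = 1.333/EI and f₁₂ = f₂₁ = 0.6667/EI.
Compatibility — zero rotation at each built-in end:
  1.333 M_A + 0.6667 M_B = 187.5
  0.6667 M_A + 1.333 M_B = 187.5
Solving the pair gives M_A = 93.73 kN·m and M_B = 93.73 kN·m (hogging).

M_B = 93.73 kN·m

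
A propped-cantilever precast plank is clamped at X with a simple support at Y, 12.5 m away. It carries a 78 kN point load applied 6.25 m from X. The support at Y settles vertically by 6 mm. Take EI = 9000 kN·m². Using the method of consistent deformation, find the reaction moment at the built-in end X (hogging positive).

Choose R_Y as the redundant. The primary structure is the cantilever fixed at X.
Downward deflection at the released point Y due to the loads:
  point load 78 at a = 6.25: Pa²(3L − a)/(6EI) = 15869/EI
Tip deflection under a unit load at Y: L³/(3EI) = 651/EI.
With EI = 9000 kN·m²: δ_0 = 1.7632 m and δ_{YY} = 0.072338 m/kN.
Compatibility — the beam at Y must follow the support down by 0.006 m: δ_0 − R_Y·δ_{YY} = 0.006, so R_Y = (1.7632 − 0.006)/0.072338 = 24.29 kN.
Moment equilibrium about X: M_X = Σ(load moments about X) − R_Y·L = 487.5 − 24.29×12.5 = 183.8 kN·m.

M_X = 183.8 kN·m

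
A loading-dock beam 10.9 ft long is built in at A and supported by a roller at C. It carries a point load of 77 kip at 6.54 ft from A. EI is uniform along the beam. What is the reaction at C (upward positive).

Choose R_C as the redundant. The primary structure is the cantilever fixed at A.
Free-end deflection of the primary structure under the applied loading (downward +):
  point load 77 at a = 6.54: Pa²(3L − a)/(6EI) = 14359/EI
Tip deflection under a unit load at C: L³/(3EI) = 431.7/EI.
The prop prevents deflection at C: R_C = δ_0/δ_{CC} = 14359/431.7 = 33.26 kip.

R_C = 33.26 kip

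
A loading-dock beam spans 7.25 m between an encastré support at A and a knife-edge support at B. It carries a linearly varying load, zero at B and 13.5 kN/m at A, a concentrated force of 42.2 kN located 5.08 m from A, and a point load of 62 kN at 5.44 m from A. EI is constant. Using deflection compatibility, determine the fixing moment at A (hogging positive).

M_A = 141.6 kN·m

Release the roller at B. Primary structure: cantilever fixed at A.
Deflection at B on the released cantilever, summing each load's contribution:
  triangular load, peak 13.5 at the fixed end: w₀L⁴/(30EI) = 1243/EI
  point load 42.2 at a = 5.08: Pa²(3L − a)/(6EI) = 3026/EI
  point load 62 at a = 5.44: Pa²(3L − a)/(6EI) = 4988/EI
  δ_0 = 9257/EI
Tip deflection under a unit load at B: L³/(3EI) = 127/EI.
The prop prevents deflection at B: R_B = δ_0/δ_{BB} = 9257/127 = 72.87 kN.
Moment equilibrium about A: M_A = Σ(load moments about A) − R_B·L = 669.9 − 72.87×7.25 = 141.6 kN·m.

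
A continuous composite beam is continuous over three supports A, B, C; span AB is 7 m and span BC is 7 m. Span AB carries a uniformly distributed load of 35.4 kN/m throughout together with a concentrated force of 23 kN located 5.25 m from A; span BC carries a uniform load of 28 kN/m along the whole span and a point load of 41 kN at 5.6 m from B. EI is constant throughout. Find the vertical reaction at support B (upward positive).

R_B = 310.5 kN

Take M_B as the redundant. Released structure: two simple spans AB and BC with a hinge at B.
End slopes at the hinge B, treating each span as simply supported:
  span AB: UDL 35.4: wL³/(24EI) = 505.9/EI
  span AB: point load 23 at a = 5.25: Pab(L + a)/(6LEI) = 61.63/EI
  span BC: UDL 28: wL³/(24EI) = 400.2/EI
  span BC: point load 41 at a = 5.6: Pab(L + b)/(6LEI) = 64.29/EI
  relative rotation θ_0 = (567.6 + 464.5)/EI = 1032/EI
A unit hogging moment at B produces rotation L₁/(3EI) + L₂/(3EI) = 4.667/EI.
Compatibility: M_B·(L₁+L₂)/(3EI) = θ_0, giving M_B = 221.1 kN·m (hogging).
Span AB, ΣM about A with M_B applied at B: R_B^{AB}·7 = 988 + 221.1, so R_B^{AB} = 172.7 kN and R_A = 270.8 − 172.7 = 98.06 kN.
Span BC, ΣM about C: R_B^{BC}·7 = 743.4 + 221.1, so R_B^{BC} = 137.8 kN and R_C = 237 − 137.8 = 99.21 kN.
R_B = 172.7 + 137.8 = 310.5 kN.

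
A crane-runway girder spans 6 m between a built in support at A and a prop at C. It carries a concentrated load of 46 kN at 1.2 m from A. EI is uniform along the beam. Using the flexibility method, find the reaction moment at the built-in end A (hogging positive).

Take the reaction at C as the redundant and release it; the primary structure is a cantilever fixed at A.
Deflection at C on the released cantilever, summing each load's contribution:
  point load 46 at a = 1.2: Pa²(3L − a)/(6EI) = 185.5/EI
Flexibility coefficient — unit upward force at C: δ_{CC} = L³/(3EI) = 72/EI.
Compatibility at C: δ_0 − R_C·δ_{CC} = 0, so R_C = 185.5/72 = 2.576 kN.
Moment equilibrium about A: M_A = Σ(load moments about A) − R_C·L = 55.2 − 2.576×6 = 39.74 kN·m.

M_A = 39.74 kN·m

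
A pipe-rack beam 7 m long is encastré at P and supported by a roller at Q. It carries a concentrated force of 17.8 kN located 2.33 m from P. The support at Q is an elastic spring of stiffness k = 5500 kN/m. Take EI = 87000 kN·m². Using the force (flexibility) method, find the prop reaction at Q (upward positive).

Release the roller at Q. Primary structure: cantilever fixed at P.
Downward deflection at the released point Q due to the loads:
  point load 17.8 at a = 2.33: Pa²(3L − a)/(6EI) = 300.7/EI
Tip deflection under a unit load at Q: L³/(3EI) = 114.3/EI.
With EI = 87000 kN·m²: δ_0 = 0.003456 m and δ_{QQ} = 0.001314 m/kN.
Compatibility — the spring shortens by R_Q/k under the reaction it provides: δ_0 − R_Q·δ_{QQ} = R_Q/k. With 1/k = 0.000182 m/kN, R_Q = δ_0 / (δ_{QQ} + 1/k) = 0.003456 / (0.001314 + 0.000182) = 2.31 kN.

R_Q = 2.31 kN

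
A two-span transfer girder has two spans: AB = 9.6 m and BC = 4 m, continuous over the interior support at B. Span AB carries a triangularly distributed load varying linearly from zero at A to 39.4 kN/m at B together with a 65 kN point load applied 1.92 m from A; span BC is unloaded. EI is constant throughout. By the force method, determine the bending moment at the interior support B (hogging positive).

Take M_B as the redundant. Released structure: two simple spans AB and BC with a hinge at B.
Rotations at B on the released spans (each span's end-slope, ×1/EI):
  span AB: triangular load, peak 39.4: w₀L³/(45EI) = 774.6/EI
  span AB: point load 65 at a = 1.92: Pab(L + a)/(6LEI) = 191.7/EI
  relative rotation θ_0 = (966.3 + 0)/EI = 966.3/EI
A unit hogging moment at B produces rotation L₁/(3EI) + L₂/(3EI) = 4.533/EI.
Compatibility: M_B·(L₁+L₂)/(3EI) = θ_0, giving M_B = 213.2 kN·m (hogging).

M_B = 213.2 kN·m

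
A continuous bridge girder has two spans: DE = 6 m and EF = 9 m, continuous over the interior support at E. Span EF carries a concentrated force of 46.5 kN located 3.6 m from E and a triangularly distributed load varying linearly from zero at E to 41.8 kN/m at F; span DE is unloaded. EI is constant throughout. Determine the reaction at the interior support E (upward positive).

Take M_E as the redundant. Released structure: two simple spans DE and EF with a hinge at E.
Rotations at E on the released spans (each span's end-slope, ×1/EI):
  span EF: point load 46.5 at a = 3.6: Pab(L + b)/(6LEI) = 241.1/EI
  span EF: triangular load, peak 41.8: 7w₀L³/(360EI) = 592.5/EI
  relative rotation θ_0 = (0 + 833.6)/EI = 833.6/EI
A unit hogging moment at E produces rotation L₁/(3EI) + L₂/(3EI) = 5/EI.
Compatibility: M_E·(L₁+L₂)/(3EI) = θ_0, giving M_E = 166.7 kN·m (hogging).
Span DE, ΣM about D with M_E applied at E: R_E^{DE}·6 = 0 + 166.7, so R_E^{DE} = 27.79 kN and R_D = 0 − 27.79 = -27.79 kN.
Span EF, ΣM about F: R_E^{EF}·9 = 815.4 + 166.7, so R_E^{EF} = 109.1 kN and R_F = 234.6 − 109.1 = 125.5 kN.
R_E = 27.79 + 109.1 = 136.9 kN.

R_E = 136.9 kN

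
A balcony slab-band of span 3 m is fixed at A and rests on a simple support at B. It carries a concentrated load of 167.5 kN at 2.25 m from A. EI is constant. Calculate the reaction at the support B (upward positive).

Choose R_B as the redundant. The primary structure is the cantilever fixed at A.
Downward deflection at the released point B due to the loads:
  point load 167.5 at a = 2.25: Pa²(3L − a)/(6EI) = 954/EI
Tip deflection under a unit load at B: L³/(3EI) = 9/EI.
The prop prevents deflection at B: R_B = δ_0/δ_{BB} = 954/9 = 106 kN.

R_B = 106 kN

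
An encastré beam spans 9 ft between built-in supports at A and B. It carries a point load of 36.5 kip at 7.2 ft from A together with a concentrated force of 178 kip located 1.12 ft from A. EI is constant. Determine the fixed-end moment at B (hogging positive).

M_B = 63.77 kip·ft

Take the two fixed-end moments M_A, M_B as redundants; the released structure is the simple span AB.
End rotations of the released simple span under the applied load (×1/EI):
  at A: point load 36.5 at a = 7.2: Pab(L + b)/(6LEI) = 94.61/EI
  at B: point load 36.5 at a = 7.2: Pab(L + a)/(6LEI) = 141.9/EI
  at A: point load 178 at a = 1.12: Pab(L + b)/(6LEI) = 491.1/EI
  at B: point load 178 at a = 1.12: Pab(L + a)/(6LEI) = 294.4/EI
  θ_A0 = 585.7/EI,  θ_B0 = 436.3/EI
Flexibility coefficients: a unit moment at one end gives L/(3EI) there and L/(6EI) at the far end, so f₁₁ = f₂₂ = 3/EI and f₁₂ = f₂₁ = 1.5/EI.
Compatibility — zero rotation at each built-in end:
  3 M_A + 1.5 M_B = 585.7
  1.5 M_A + 3 M_B = 436.3
Solving the pair gives M_A = 163.3 kip·ft and M_B = 63.77 kip·ft (hogging).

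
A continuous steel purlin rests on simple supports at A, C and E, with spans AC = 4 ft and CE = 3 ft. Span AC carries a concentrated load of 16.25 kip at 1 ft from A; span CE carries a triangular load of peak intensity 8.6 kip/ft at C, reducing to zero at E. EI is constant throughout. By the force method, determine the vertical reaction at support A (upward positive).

R_A = 10.55 kip

Release continuity at C by inserting a hinge; the redundant is the internal moment M_C. The primary structure is two simply-supported spans AC and CE.
Discontinuity in slope at C on the released structure — sum the simple-span end rotations:
  span AC: point load 16.25 at a = 1: Pab(L + a)/(6LEI) = 10.16/EI
  span CE: triangular load, peak 8.6: w₀L³/(45EI) = 5.16/EI
  relative rotation θ_0 = (10.16 + 5.16)/EI = 15.32/EI
A unit hogging moment at C produces rotation L₁/(3EI) + L₂/(3EI) = 2.333/EI.
Slope continuity at C: θ_0 = M_C·2.333/EI, so M_C = 15.32/2.333 = 6.564 kip·ft (hogging).
Span AC, ΣM about A with M_C applied at C: R_C^{AC}·4 = 16.25 + 6.564, so R_C^{AC} = 5.704 kip and R_A = 16.25 − 5.704 = 10.55 kip.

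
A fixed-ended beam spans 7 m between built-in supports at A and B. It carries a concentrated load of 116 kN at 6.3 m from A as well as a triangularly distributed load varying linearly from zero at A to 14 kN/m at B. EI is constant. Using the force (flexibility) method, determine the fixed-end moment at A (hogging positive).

Take the two fixed-end moments M_A, M_B as redundants; the released structure is the simple span AB.
End rotations of the released simple span under the applied load (×1/EI):
  at A: point load 116 at a = 6.3: Pab(L + b)/(6LEI) = 93.79/EI
  at B: point load 116 at a = 6.3: Pab(L + a)/(6LEI) = 162/EI
  at A: triangular load, peak 14: 7w₀L³/(360EI) = 93.37/EI
  at B: triangular load, peak 14: w₀L³/(45EI) = 106.7/EI
  θ_A0 = 187.2/EI,  θ_B0 = 268.7/EI
Flexibility coefficients: a unit moment at one end gives L/(3EI) there and L/(6EI) at the far end, so f₁₁ = f₂₂ = 2.333/EI and f₁₂ = f₂₁ = 1.167/EI.
Compatibility — zero rotation at each built-in end:
  2.333 M_A + 1.167 M_B = 187.2
  1.167 M_A + 2.333 M_B = 268.7
Solving the pair gives M_A = 30.17 kN·m and M_B = 100.1 kN·m (hogging).

M_A = 30.17 kN·m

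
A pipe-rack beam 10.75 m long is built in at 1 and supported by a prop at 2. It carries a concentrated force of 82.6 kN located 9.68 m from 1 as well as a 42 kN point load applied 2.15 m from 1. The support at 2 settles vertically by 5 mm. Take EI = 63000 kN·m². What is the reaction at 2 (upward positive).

R_2 = 71.9 kN

Take the reaction at 2 as the redundant and release it; the primary structure is a cantilever fixed at 1.
Primary-structure tip deflection at 2 by superposition:
  point load 82.6 at a = 9.68: Pa²(3L − a)/(6EI) = 29115/EI
  point load 42 at a = 2.15: Pa²(3L − a)/(6EI) = 974/EI
  δ_0 = 30089/EI
Tip deflection under a unit load at 2: L³/(3EI) = 414.1/EI.
With EI = 63000 kN·m²: δ_0 = 0.4776 m and δ_{22} = 0.006573 m/kN.
Compatibility — the beam at 2 must follow the support down by 0.005 m: δ_0 − R_2·δ_{22} = 0.005, so R_2 = (0.4776 − 0.005)/0.006573 = 71.9 kN.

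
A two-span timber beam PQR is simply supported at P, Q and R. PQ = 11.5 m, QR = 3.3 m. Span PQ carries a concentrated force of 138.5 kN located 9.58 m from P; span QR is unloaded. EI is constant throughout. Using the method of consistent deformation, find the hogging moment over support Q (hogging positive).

Take M_Q as the redundant. Released structure: two simple spans PQ and QR with a hinge at Q.
Discontinuity in slope at Q on the released structure — sum the simple-span end rotations:
  span PQ: point load 138.5 at a = 9.58: Pab(L + a)/(6LEI) = 778.3/EI
  relative rotation θ_0 = (778.3 + 0)/EI = 778.3/EI
A unit hogging moment at Q produces rotation L₁/(3EI) + L₂/(3EI) = 4.933/EI.
Slope continuity at Q: θ_0 = M_Q·4.933/EI, so M_Q = 778.3/4.933 = 157.8 kN·m (hogging).

M_Q = 157.8 kN·m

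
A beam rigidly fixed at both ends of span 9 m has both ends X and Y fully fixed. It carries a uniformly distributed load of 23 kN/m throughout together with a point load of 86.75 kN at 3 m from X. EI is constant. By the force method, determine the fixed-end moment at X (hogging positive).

M_X = 270.9 kN·m

Release both end moments; the primary structure is a simply-supported span XY with redundants M_X and M_Y.
Simple-span end rotations at X and Y under the given loads:
  at X: UDL 23: wL³/(24EI) = 698.6/EI
  at Y: UDL 23: wL³/(24EI) = 698.6/EI
  at X: point load 86.75 at a = 3: Pab(L + b)/(6LEI) = 433.8/EI
  at Y: point load 86.75 at a = 3: Pab(L + a)/(6LEI) = 347/EI
  θ_X0 = 1132/EI,  θ_Y0 = 1046/EI
Flexibility coefficients: a unit moment at one end gives L/(3EI) there and L/(6EI) at the far end, so f₁₁ = f₂₂ = 3/EI and f₁₂ = f₂₁ = 1.5/EI.
Compatibility — zero rotation at each built-in end:
  3 M_X + 1.5 M_Y = 1132
  1.5 M_X + 3 M_Y = 1046
Solving the pair gives M_X = 270.9 kN·m and M_Y = 213.1 kN·m (hogging).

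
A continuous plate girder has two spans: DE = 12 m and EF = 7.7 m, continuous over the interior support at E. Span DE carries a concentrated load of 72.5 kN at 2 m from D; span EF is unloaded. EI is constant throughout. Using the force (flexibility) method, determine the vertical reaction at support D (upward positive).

R_D = 56.84 kN

Release continuity at E by inserting a hinge; the redundant is the internal moment M_E. The primary structure is two simply-supported spans DE and EF.
End slopes at the hinge E, treating each span as simply supported:
  span DE: point load 72.5 at a = 2: Pab(L + a)/(6LEI) = 281.9/EI
  relative rotation θ_0 = (281.9 + 0)/EI = 281.9/EI
A unit hogging moment at E produces rotation L₁/(3EI) + L₂/(3EI) = 6.567/EI.
Slope continuity at E: θ_0 = M_E·6.567/EI, so M_E = 281.9/6.567 = 42.94 kN·m (hogging).
Span DE, ΣM about D with M_E applied at E: R_E^{DE}·12 = 145 + 42.94, so R_E^{DE} = 15.66 kN and R_D = 72.5 − 15.66 = 56.84 kN.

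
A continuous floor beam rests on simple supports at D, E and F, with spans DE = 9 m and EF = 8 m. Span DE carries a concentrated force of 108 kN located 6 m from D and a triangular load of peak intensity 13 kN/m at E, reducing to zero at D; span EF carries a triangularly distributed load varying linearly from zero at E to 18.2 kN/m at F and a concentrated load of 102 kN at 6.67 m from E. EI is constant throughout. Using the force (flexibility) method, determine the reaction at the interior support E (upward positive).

R_E = 198.4 kN

Take M_E as the redundant. Released structure: two simple spans DE and EF with a hinge at E.
Discontinuity in slope at E on the released structure — sum the simple-span end rotations:
  span DE: point load 108 at a = 6: Pab(L + a)/(6LEI) = 540/EI
  span DE: triangular load, peak 13: w₀L³/(45EI) = 210.6/EI
  span EF: triangular load, peak 18.2: 7w₀L³/(360EI) = 181.2/EI
  span EF: point load 102 at a = 6.67: Pab(L + b)/(6LEI) = 175.9/EI
  relative rotation θ_0 = (750.6 + 357.1)/EI = 1108/EI
A unit hogging moment at E produces rotation L₁/(3EI) + L₂/(3EI) = 5.667/EI.
Compatibility: M_E·(L₁+L₂)/(3EI) = θ_0, giving M_E = 195.5 kN·m (hogging).
Span DE, ΣM about D with M_E applied at E: R_E^{DE}·9 = 999 + 195.5, so R_E^{DE} = 132.7 kN and R_D = 166.5 − 132.7 = 33.78 kN.
Span EF, ΣM about F: R_E^{EF}·8 = 329.8 + 195.5, so R_E^{EF} = 65.66 kN and R_F = 174.8 − 65.66 = 109.1 kN.
R_E = 132.7 + 65.66 = 198.4 kN.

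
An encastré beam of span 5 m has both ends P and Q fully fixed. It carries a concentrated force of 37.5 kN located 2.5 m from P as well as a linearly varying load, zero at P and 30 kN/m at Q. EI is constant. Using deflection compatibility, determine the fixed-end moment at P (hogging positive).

Release both end moments; the primary structure is a simply-supported span PQ with redundants M_P and M_Q.
On the primary (simply-supported) span, the end slopes from the loading are:
  at P: point load 37.5 at a = 2.5: Pab(L + b)/(6LEI) = 58.59/EI
  at Q: point load 37.5 at a = 2.5: Pab(L + a)/(6LEI) = 58.59/EI
  at P: triangular load, peak 30: 7w₀L³/(360EI) = 72.92/EI
  at Q: triangular load, peak 30: w₀L³/(45EI) = 83.33/EI
  θ_P0 = 131.5/EI,  θ_Q0 = 141.9/EI
Flexibility coefficients: a unit moment at one end gives L/(3EI) there and L/(6EI) at the far end, so f₁₁ = f₂₂ = 1.667/EI and f₁₂ = f₂₁ = 0.8333/EI.
Compatibility — zero rotation at each built-in end:
  1.667 M_P + 0.8333 M_Q = 131.5
  0.8333 M_P + 1.667 M_Q = 141.9
Solving the pair gives M_P = 48.44 kN·m and M_Q = 60.94 kN·m (hogging).

M_P = 48.44 kN·m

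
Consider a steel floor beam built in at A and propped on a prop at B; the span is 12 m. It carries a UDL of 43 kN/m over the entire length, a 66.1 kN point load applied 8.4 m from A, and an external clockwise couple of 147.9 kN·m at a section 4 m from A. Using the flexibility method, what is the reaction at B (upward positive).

Remove the prop at B; the released (primary) structure is a cantilever built in at A.
Deflection at B on the released cantilever, summing each load's contribution:
  UDL 43: wL⁴/(8EI) = 111456/EI
  point load 66.1 at a = 8.4: Pa²(3L − a)/(6EI) = 21454/EI
  clockwise couple 147.9 at a = 4: M₀a(2L − a)/(2EI) = 5916/EI
  δ_0 = 138826/EI
Flexibility coefficient — unit upward force at B: δ_{BB} = L³/(3EI) = 576/EI.
The prop prevents deflection at B: R_B = δ_0/δ_{BB} = 138826/576 = 241 kN.

R_B = 241 kN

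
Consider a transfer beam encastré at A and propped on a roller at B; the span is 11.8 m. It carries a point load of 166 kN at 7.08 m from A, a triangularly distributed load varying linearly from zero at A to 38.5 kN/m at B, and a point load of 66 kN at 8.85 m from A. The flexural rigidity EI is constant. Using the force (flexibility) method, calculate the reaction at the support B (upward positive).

R_B = 238.4 kN

Release the roller at B. Primary structure: cantilever fixed at A.
Free-end deflection of the primary structure under the applied loading (downward +):
  point load 166 at a = 7.08: Pa²(3L − a)/(6EI) = 39275/EI
  triangular load, peak 38.5 at the free end: 11w₀L⁴/(120EI) = 68423/EI
  point load 66 at a = 8.85: Pa²(3L − a)/(6EI) = 22874/EI
  δ_0 = 130572/EI
Flexibility coefficient — unit upward force at B: δ_{BB} = L³/(3EI) = 547.7/EI.
Compatibility at B: δ_0 − R_B·δ_{BB} = 0, so R_B = 130572/547.7 = 238.4 kN.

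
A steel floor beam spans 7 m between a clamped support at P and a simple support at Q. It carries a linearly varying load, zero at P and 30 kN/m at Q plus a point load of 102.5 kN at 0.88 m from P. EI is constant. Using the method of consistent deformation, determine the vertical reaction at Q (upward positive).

Remove the prop at Q; the released (primary) structure is a cantilever built in at P.
Free-end deflection of the primary structure under the applied loading (downward +):
  triangular load, peak 30 at the free end: 11w₀L⁴/(120EI) = 6603/EI
  point load 102.5 at a = 0.88: Pa²(3L − a)/(6EI) = 266.2/EI
  δ_0 = 6869/EI
Flexibility coefficient — unit upward force at Q: δ_{QQ} = L³/(3EI) = 114.3/EI.
Compatibility at Q: δ_0 − R_Q·δ_{QQ} = 0, so R_Q = 6869/114.3 = 60.08 kN.

R_Q = 60.08 kN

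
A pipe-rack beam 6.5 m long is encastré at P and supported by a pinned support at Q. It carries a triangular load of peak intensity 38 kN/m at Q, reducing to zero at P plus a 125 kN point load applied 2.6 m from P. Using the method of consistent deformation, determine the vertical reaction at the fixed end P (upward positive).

Take the reaction at Q as the redundant and release it; the primary structure is a cantilever fixed at P.
Primary-structure tip deflection at Q by superposition:
  triangular load, peak 38 at the free end: 11w₀L⁴/(120EI) = 6218/EI
  point load 125 at a = 2.6: Pa²(3L − a)/(6EI) = 2380/EI
  δ_0 = 8598/EI
Tip deflection under a unit load at Q: L³/(3EI) = 91.54/EI.
The prop prevents deflection at Q: R_Q = δ_0/δ_{QQ} = 8598/91.54 = 93.92 kN.
Vertical equilibrium: R_P = ΣP − R_Q = 248.5 − 93.92 = 154.6 kN.

R_P = 154.6 kN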